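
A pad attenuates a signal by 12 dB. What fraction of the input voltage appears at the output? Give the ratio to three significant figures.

0.251

Voltage ratio = 10^(dB/20).
10^(-12/20) = 10^(-0.6000) = 0.251.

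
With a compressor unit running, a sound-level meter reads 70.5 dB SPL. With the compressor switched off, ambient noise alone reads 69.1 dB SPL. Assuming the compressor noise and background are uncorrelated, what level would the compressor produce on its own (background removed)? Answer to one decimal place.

64.9 dB SPL

Remove the background by subtracting linear intensities:
L_src = 10·log₁₀(10^(70.5/10) − 10^(69.1/10)) = 10·log₁₀(3092000) = 64.9 dB SPL.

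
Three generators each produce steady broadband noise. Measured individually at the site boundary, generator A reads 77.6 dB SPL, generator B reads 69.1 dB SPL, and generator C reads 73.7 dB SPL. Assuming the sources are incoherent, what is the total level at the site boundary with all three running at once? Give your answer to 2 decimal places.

Incoherent sources sum as intensities:
L_total = 10·log₁₀(10^(77.6/10) + 10^(69.1/10) + 10^(73.7/10)) = 10·log₁₀(89110000) = 79.50 dB SPL.

79.50 dB SPL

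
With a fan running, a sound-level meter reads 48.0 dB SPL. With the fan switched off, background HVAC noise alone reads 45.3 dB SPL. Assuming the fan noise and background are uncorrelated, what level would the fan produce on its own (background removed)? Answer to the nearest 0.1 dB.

44.7 dB SPL

Background correction is a power subtraction:
L_src = 10·log₁₀(10^(48.0/10) − 10^(45.3/10)) = 10·log₁₀(29210) = 44.7 dB SPL.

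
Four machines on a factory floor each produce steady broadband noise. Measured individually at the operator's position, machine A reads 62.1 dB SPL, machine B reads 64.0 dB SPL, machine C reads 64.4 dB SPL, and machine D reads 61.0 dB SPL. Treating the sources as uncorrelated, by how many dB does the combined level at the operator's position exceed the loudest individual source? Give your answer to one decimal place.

Add the sources as powers (linear), then convert back to dB:
L_total = 10·log₁₀(10^(62.1/10) + 10^(64.0/10) + 10^(64.4/10) + 10^(61.0/10)) = 69.11 dB SPL.
Excess over the loudest (64.4 dB): 69.11 − 64.4 = 4.7 dB.

4.7 dB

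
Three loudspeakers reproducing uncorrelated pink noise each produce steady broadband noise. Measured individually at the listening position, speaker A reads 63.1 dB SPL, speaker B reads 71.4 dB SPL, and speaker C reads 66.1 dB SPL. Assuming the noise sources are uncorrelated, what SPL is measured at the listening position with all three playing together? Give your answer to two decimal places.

Add the sources as powers (linear), then convert back to dB:
L_total = 10·log₁₀(10^(63.1/10) + 10^(71.4/10) + 10^(66.1/10)) = 10·log₁₀(19920000) = 72.99 dB SPL.

72.99 dB SPL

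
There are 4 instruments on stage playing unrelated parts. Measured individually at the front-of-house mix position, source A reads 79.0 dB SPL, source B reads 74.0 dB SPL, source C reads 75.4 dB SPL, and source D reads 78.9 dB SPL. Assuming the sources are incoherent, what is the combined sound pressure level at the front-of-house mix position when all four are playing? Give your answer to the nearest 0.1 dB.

83.4 dB SPL

Uncorrelated sources add in intensity (power), not in dB.
L_total = 10·log₁₀(10^(79.0/10) + 10^(74.0/10) + 10^(75.4/10) + 10^(78.9/10)) = 10·log₁₀(216900000) = 83.4 dB SPL.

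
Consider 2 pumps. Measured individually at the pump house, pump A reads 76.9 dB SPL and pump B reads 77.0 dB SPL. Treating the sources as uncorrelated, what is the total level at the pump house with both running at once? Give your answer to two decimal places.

79.96 dB SPL

Uncorrelated sources add in intensity (power), not in dB.
L_total = 10·log₁₀(10^(76.9/10) + 10^(77.0/10)) = 10·log₁₀(99100000) = 79.96 dB SPL.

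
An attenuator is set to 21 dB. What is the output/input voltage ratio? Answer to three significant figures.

Voltage ratio = 10^(dB/20).
10^(-21/20) = 10^(-1.050) = 0.0891.

0.0891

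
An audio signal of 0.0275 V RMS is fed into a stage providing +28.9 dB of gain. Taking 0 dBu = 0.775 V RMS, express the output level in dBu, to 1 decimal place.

-0.1 dBu

Input level: 20·log₁₀(0.0275/0.775) = -29.00 dBu.
Output: -29.00 + 28.9 = -0.1 dBu.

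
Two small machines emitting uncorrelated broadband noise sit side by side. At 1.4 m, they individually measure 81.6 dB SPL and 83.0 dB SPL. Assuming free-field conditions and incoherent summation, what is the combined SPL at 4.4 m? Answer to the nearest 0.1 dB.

75.4 dB SPL

Combined at 1.4 m: 10·log₁₀(10^(81.6/10)+10^(83.0/10)) = 85.37 dB SPL.
Then apply −20·log₁₀(4.4/1.4) = -9.95 dB → 75.4 dB SPL.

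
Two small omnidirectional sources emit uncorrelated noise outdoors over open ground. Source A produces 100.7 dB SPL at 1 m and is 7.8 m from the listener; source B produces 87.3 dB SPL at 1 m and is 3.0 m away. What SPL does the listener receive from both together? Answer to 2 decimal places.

84.03 dB SPL

At the listener: L_A = 100.7 − 20·log₁₀(7.8) = 82.858 dB; L_B = 87.3 − 20·log₁₀(3.0) = 77.758 dB.
Combined: 10·log₁₀(10^(82.858/10)+10^(77.758/10)) = 84.03 dB SPL.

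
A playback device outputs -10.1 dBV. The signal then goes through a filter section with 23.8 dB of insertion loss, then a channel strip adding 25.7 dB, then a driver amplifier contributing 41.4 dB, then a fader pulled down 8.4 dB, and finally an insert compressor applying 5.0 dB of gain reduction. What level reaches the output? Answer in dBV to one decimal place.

Gain stages sum in dB:
-10.1 − 23.8 + 25.7 + 41.4 − 8.4 − 5.0 = +19.8 dBV.

+19.8 dBV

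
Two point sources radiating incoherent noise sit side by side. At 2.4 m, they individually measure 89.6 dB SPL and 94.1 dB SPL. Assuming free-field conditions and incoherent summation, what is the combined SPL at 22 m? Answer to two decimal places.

Combined at 2.4 m: 10·log₁₀(10^(89.6/10)+10^(94.1/10)) = 95.419 dB SPL.
Then apply −20·log₁₀(22/2.4) = -19.244 dB → 76.17 dB SPL.

76.17 dB SPL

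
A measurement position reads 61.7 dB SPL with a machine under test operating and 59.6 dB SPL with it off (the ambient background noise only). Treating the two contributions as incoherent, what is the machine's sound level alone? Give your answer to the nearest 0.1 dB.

57.5 dB SPL

Subtract intensities: L_src = 10·log₁₀(10^(L_total/10) − 10^(L_bg/10)).
L_src = 10·log₁₀(10^(61.7/10) − 10^(59.6/10)) = 10·log₁₀(567100) = 57.5 dB SPL.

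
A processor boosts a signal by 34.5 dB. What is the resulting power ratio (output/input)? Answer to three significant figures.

Power ratio = 10^(dB/10).
10^(34.5/10) = 10^(3.450) = 2820.

2820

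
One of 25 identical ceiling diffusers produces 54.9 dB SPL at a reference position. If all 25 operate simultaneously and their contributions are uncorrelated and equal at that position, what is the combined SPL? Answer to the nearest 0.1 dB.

68.9 dB SPL

25 equal incoherent sources raise the level by 10·log₁₀(25) = 13.98 dB.
L_total = 54.9 + 13.98 = 68.9 dB SPL.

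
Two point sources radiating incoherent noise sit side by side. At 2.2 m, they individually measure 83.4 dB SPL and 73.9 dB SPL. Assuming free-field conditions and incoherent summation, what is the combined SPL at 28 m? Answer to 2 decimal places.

Combined at 2.2 m: 10·log₁₀(10^(83.4/10)+10^(73.9/10)) = 83.862 dB SPL.
Then apply −20·log₁₀(28/2.2) = -22.095 dB → 61.77 dB SPL.

61.77 dB SPL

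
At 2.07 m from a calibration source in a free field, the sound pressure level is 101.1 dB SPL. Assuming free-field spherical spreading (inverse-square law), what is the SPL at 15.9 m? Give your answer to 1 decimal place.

For a point source in a free field, ΔL = −20·log₁₀(d₂/d₁).
ΔL = −20·log₁₀(15.9/2.07) = -17.71 dB, so L₂ = 101.1 + (-17.71) = 83.4 dB SPL.

83.4 dB SPL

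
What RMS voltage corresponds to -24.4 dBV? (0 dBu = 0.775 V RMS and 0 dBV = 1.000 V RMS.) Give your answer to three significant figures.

V = 1.000 V × 10^(-24.4/20).
= 1.000 × 0.06026 = 0.0603 V.

0.0603 V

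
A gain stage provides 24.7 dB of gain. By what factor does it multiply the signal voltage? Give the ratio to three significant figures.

17.2

Voltage ratio = 10^(dB/20).
10^(24.7/20) = 10^(1.235) = 17.2.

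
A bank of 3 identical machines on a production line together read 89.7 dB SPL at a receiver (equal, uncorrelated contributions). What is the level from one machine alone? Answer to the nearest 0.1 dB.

3 equal incoherent sources add 10·log₁₀(3) = 4.77 dB over one source.
L_one = 89.7 − 4.77 = 84.9 dB SPL.

84.9 dB SPL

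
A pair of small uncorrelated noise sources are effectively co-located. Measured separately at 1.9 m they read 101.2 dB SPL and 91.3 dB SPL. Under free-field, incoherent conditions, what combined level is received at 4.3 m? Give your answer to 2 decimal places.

94.53 dB SPL

Combined at 1.9 m: 10·log₁₀(10^(101.2/10)+10^(91.3/10)) = 101.623 dB SPL.
Then apply −20·log₁₀(4.3/1.9) = -7.094 dB → 94.53 dB SPL.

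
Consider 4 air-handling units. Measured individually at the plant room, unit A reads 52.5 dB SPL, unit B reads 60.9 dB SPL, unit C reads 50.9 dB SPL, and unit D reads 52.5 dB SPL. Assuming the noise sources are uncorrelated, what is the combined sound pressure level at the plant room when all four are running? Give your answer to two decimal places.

62.33 dB SPL

Uncorrelated sources add in intensity (power), not in dB.
L_total = 10·log₁₀(10^(52.5/10) + 10^(60.9/10) + 10^(50.9/10) + 10^(52.5/10)) = 10·log₁₀(1709000) = 62.33 dB SPL.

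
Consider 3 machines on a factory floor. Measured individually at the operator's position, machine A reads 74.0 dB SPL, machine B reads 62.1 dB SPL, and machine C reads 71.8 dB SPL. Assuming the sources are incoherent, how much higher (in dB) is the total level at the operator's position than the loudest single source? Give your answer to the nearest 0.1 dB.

Add the sources as powers (linear), then convert back to dB:
L_total = 10·log₁₀(10^(74.0/10) + 10^(62.1/10) + 10^(71.8/10)) = 76.22 dB SPL.
Excess over the loudest (74.0 dB): 76.22 − 74.0 = 2.2 dB.

2.2 dB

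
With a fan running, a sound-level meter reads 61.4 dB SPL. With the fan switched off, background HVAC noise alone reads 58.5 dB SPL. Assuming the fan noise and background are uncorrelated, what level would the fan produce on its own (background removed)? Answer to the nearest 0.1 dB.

58.3 dB SPL

Background correction is a power subtraction:
L_src = 10·log₁₀(10^(61.4/10) − 10^(58.5/10)) = 10·log₁₀(672400) = 58.3 dB SPL.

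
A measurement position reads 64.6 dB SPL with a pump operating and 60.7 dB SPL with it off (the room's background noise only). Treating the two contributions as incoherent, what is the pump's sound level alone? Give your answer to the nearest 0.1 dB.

Background correction is a power subtraction:
L_src = 10·log₁₀(10^(64.6/10) − 10^(60.7/10)) = 10·log₁₀(1709000) = 62.3 dB SPL.

62.3 dB SPL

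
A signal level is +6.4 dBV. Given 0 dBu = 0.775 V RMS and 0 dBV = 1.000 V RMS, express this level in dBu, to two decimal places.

+8.61 dBu

The offset between the scales is 20·log₁₀(0.775/1.000) = −2.214 dB.
So dBu = +6.4 + 2.214 = +8.61 dBu.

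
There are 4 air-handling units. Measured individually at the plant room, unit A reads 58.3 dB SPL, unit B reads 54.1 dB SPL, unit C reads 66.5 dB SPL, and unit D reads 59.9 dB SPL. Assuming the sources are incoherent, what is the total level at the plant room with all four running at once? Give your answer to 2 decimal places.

68.05 dB SPL

Add the sources as powers (linear), then convert back to dB:
L_total = 10·log₁₀(10^(58.3/10) + 10^(54.1/10) + 10^(66.5/10) + 10^(59.9/10)) = 10·log₁₀(6377000) = 68.05 dB SPL.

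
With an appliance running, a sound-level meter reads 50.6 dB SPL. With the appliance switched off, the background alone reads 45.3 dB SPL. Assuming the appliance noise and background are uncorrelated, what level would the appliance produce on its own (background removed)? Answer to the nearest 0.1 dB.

49.1 dB SPL

Remove the background by subtracting linear intensities:
L_src = 10·log₁₀(10^(50.6/10) − 10^(45.3/10)) = 10·log₁₀(80930) = 49.1 dB SPL.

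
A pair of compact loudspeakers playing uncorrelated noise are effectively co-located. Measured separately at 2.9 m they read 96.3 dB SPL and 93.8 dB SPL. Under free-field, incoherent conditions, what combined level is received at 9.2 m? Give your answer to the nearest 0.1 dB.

Combined at 2.9 m: 10·log₁₀(10^(96.3/10)+10^(93.8/10)) = 98.24 dB SPL.
Then apply −20·log₁₀(9.2/2.9) = -10.03 dB → 88.2 dB SPL.

88.2 dB SPL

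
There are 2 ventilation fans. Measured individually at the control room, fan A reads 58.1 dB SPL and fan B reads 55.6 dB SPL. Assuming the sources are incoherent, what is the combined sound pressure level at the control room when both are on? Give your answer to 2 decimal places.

60.04 dB SPL

Uncorrelated sources add in intensity (power), not in dB.
L_total = 10·log₁₀(10^(58.1/10) + 10^(55.6/10)) = 10·log₁₀(1009000) = 60.04 dB SPL.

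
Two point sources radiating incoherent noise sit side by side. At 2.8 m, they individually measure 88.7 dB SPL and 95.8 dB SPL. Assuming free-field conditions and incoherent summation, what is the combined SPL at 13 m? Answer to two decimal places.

Combined at 2.8 m: 10·log₁₀(10^(88.7/10)+10^(95.8/10)) = 96.574 dB SPL.
Then apply −20·log₁₀(13/2.8) = -13.336 dB → 83.24 dB SPL.

83.24 dB SPL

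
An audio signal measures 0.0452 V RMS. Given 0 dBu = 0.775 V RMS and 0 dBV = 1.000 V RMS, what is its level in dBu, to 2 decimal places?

dBu = 20·log₁₀(V / 0.775 V).
20·log₁₀(0.0452/0.775) = -24.68 dBu.

-24.68 dBu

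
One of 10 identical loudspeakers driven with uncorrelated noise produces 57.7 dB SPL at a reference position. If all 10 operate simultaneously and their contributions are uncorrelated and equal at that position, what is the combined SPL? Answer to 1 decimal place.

10 equal incoherent sources raise the level by 10·log₁₀(10) = 10.00 dB.
L_total = 57.7 + 10.00 = 67.7 dB SPL.

67.7 dB SPL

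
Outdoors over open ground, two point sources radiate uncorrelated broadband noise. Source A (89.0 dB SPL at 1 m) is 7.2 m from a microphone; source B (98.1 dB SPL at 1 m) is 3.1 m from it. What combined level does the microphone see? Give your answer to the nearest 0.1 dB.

At the listener: L_A = 89.0 − 20·log₁₀(7.2) = 71.85 dB; L_B = 98.1 − 20·log₁₀(3.1) = 88.27 dB.
Combined: 10·log₁₀(10^(71.85/10)+10^(88.27/10)) = 88.4 dB SPL.

88.4 dB SPL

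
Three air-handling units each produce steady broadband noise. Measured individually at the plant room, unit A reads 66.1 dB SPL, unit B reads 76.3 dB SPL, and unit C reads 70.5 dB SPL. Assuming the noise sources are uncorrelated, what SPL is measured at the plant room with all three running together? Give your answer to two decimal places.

77.63 dB SPL

Uncorrelated sources add in intensity (power), not in dB.
L_total = 10·log₁₀(10^(66.1/10) + 10^(76.3/10) + 10^(70.5/10)) = 10·log₁₀(57950000) = 77.63 dB SPL.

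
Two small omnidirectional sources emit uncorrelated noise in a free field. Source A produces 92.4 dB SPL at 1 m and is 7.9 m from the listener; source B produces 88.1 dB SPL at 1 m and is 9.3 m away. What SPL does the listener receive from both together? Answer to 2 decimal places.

75.48 dB SPL

At the listener: L_A = 92.4 − 20·log₁₀(7.9) = 74.447 dB; L_B = 88.1 − 20·log₁₀(9.3) = 68.730 dB.
Combined: 10·log₁₀(10^(74.447/10)+10^(68.730/10)) = 75.48 dB SPL.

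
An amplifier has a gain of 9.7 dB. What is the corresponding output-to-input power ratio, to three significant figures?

9.33

Power ratio = 10^(dB/10).
10^(9.7/10) = 10^(0.9700) = 9.33.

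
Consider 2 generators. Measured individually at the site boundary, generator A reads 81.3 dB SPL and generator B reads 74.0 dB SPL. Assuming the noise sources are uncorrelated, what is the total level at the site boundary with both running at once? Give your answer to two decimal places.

82.04 dB SPL

Uncorrelated sources add in intensity (power), not in dB.
L_total = 10·log₁₀(10^(81.3/10) + 10^(74.0/10)) = 10·log₁₀(160000000) = 82.04 dB SPL.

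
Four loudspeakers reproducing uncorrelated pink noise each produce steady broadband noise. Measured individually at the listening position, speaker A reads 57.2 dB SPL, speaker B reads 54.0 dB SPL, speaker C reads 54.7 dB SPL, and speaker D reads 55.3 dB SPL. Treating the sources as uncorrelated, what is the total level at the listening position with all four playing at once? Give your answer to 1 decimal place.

61.5 dB SPL

Incoherent sources sum as intensities:
L_total = 10·log₁₀(10^(57.2/10) + 10^(54.0/10) + 10^(54.7/10) + 10^(55.3/10)) = 10·log₁₀(1410000) = 61.5 dB SPL.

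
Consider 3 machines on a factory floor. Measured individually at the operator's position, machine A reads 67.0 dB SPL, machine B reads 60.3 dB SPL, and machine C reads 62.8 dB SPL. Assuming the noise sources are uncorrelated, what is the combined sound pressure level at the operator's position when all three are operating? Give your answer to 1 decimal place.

69.0 dB SPL

Add the sources as powers (linear), then convert back to dB:
L_total = 10·log₁₀(10^(67.0/10) + 10^(60.3/10) + 10^(62.8/10)) = 10·log₁₀(7989000) = 69.0 dB SPL.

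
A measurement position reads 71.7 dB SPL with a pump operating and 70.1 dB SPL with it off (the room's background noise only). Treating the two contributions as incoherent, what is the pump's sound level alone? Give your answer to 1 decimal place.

Subtract intensities: L_src = 10·log₁₀(10^(L_total/10) − 10^(L_bg/10)).
L_src = 10·log₁₀(10^(71.7/10) − 10^(70.1/10)) = 10·log₁₀(4558000) = 66.6 dB SPL.

66.6 dB SPL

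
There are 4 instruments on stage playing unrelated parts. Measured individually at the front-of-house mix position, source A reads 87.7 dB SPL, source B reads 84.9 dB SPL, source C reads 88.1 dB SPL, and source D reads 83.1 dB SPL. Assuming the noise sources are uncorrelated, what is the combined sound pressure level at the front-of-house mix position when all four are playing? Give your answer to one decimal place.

92.4 dB SPL

Add the sources as powers (linear), then convert back to dB:
L_total = 10·log₁₀(10^(87.7/10) + 10^(84.9/10) + 10^(88.1/10) + 10^(83.1/10)) = 10·log₁₀(1748000000) = 92.4 dB SPL.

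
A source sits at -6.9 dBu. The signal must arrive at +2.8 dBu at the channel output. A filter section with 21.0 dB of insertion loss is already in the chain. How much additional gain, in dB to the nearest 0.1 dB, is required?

The required make-up gain is the shortfall in the dB sum.
G = +2.8 − (-6.9) + 21.0 = 30.7 dB.

30.7 dB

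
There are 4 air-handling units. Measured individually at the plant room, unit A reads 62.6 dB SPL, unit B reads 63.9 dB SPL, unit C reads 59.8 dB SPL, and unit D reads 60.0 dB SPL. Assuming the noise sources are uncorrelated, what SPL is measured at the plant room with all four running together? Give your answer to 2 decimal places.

Uncorrelated sources add in intensity (power), not in dB.
L_total = 10·log₁₀(10^(62.6/10) + 10^(63.9/10) + 10^(59.8/10) + 10^(60.0/10)) = 10·log₁₀(6229000) = 67.94 dB SPL.

67.94 dB SPL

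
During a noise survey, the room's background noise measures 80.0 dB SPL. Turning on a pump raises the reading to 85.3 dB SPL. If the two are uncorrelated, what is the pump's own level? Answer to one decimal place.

83.8 dB SPL

Subtract intensities: L_src = 10·log₁₀(10^(L_total/10) − 10^(L_bg/10)).
L_src = 10·log₁₀(10^(85.3/10) − 10^(80.0/10)) = 10·log₁₀(238800000) = 83.8 dB SPL.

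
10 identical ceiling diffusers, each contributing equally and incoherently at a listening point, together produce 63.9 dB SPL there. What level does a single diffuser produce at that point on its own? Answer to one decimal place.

10 equal incoherent sources add 10·log₁₀(10) = 10.00 dB over one source.
L_one = 63.9 − 10.00 = 53.9 dB SPL.

53.9 dB SPL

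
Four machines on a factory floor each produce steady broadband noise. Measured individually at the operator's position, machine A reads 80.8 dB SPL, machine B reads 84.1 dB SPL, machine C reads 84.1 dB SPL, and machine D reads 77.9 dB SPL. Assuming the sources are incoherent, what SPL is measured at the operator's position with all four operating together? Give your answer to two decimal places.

88.43 dB SPL

Uncorrelated sources add in intensity (power), not in dB.
L_total = 10·log₁₀(10^(80.8/10) + 10^(84.1/10) + 10^(84.1/10) + 10^(77.9/10)) = 10·log₁₀(696000000) = 88.43 dB SPL.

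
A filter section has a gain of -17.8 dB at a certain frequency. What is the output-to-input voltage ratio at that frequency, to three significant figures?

0.129

Voltage ratio = 10^(dB/20).
10^(-17.8/20) = 10^(-0.8900) = 0.129.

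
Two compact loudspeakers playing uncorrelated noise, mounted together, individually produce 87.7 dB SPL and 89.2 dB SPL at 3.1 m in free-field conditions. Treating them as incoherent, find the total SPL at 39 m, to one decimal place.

69.5 dB SPL

Combined at 3.1 m: 10·log₁₀(10^(87.7/10)+10^(89.2/10)) = 91.52 dB SPL.
Then apply −20·log₁₀(39/3.1) = -21.99 dB → 69.5 dB SPL.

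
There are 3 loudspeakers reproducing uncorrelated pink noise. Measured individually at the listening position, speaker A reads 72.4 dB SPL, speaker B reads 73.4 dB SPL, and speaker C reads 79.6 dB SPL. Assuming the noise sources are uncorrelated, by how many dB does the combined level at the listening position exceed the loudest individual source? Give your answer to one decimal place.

1.6 dB

Incoherent sources sum as intensities:
L_total = 10·log₁₀(10^(72.4/10) + 10^(73.4/10) + 10^(79.6/10)) = 81.15 dB SPL.
Excess over the loudest (79.6 dB): 81.15 − 79.6 = 1.6 dB.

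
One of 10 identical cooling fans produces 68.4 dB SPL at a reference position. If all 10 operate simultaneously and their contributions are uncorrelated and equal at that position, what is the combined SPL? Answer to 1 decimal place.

10 equal incoherent sources raise the level by 10·log₁₀(10) = 10.00 dB.
L_total = 68.4 + 10.00 = 78.4 dB SPL.

78.4 dB SPL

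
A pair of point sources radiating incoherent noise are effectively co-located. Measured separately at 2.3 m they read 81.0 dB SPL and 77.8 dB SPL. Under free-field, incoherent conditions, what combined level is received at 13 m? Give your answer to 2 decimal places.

Combined at 2.3 m: 10·log₁₀(10^(81.0/10)+10^(77.8/10)) = 82.699 dB SPL.
Then apply −20·log₁₀(13/2.3) = -15.044 dB → 67.65 dB SPL.

67.65 dB SPL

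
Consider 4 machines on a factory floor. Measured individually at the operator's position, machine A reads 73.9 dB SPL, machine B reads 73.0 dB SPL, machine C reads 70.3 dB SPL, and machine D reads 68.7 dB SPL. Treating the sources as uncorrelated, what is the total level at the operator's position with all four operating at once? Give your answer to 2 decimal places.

Add the sources as powers (linear), then convert back to dB:
L_total = 10·log₁₀(10^(73.9/10) + 10^(73.0/10) + 10^(70.3/10) + 10^(68.7/10)) = 10·log₁₀(62630000) = 77.97 dB SPL.

77.97 dB SPL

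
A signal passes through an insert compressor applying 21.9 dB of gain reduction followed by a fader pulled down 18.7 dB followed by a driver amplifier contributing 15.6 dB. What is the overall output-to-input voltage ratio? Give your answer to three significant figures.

Net gain = (−21.9) + (−18.7) + 15.6 = -25.0 dB.
Voltage ratio = 10^(-25.0/20) = 0.0562.

0.0562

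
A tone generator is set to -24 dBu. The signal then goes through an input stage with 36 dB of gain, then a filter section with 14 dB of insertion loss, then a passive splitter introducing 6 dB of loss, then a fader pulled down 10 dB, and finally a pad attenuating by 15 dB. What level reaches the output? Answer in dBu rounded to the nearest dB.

Cascaded gains and losses add directly in dB.
-24 + 36 − 14 − 6 − 10 − 15 = -33 dBu.

-33 dBu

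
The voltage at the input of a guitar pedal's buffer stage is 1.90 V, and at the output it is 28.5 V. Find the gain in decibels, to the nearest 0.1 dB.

Voltage ratio → dB uses the 20·log₁₀ form:
20·log₁₀(28.5/1.90) = 20·log₁₀(15.00) = 23.5 dB.

23.5 dB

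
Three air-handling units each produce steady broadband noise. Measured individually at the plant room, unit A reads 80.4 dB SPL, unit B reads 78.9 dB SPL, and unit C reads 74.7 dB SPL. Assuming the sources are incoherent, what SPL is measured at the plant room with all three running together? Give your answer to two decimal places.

Add the sources as powers (linear), then convert back to dB:
L_total = 10·log₁₀(10^(80.4/10) + 10^(78.9/10) + 10^(74.7/10)) = 10·log₁₀(216800000) = 83.36 dB SPL.

83.36 dB SPL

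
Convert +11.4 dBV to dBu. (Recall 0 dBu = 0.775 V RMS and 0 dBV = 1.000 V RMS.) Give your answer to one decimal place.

+13.6 dBu

The offset between the scales is 20·log₁₀(0.775/1.000) = −2.214 dB.
So dBu = +11.4 + 2.214 = +13.6 dBu.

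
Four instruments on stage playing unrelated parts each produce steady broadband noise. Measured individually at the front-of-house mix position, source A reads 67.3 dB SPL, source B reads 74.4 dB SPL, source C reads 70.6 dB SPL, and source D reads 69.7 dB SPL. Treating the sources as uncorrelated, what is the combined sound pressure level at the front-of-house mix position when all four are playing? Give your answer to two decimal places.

Incoherent sources sum as intensities:
L_total = 10·log₁₀(10^(67.3/10) + 10^(74.4/10) + 10^(70.6/10) + 10^(69.7/10)) = 10·log₁₀(53730000) = 77.30 dB SPL.

77.30 dB SPL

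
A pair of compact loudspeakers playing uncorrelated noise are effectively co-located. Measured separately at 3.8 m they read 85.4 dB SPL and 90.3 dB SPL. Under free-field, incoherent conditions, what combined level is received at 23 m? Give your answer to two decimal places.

Combined at 3.8 m: 10·log₁₀(10^(85.4/10)+10^(90.3/10)) = 91.518 dB SPL.
Then apply −20·log₁₀(23/3.8) = -15.639 dB → 75.88 dB SPL.

75.88 dB SPL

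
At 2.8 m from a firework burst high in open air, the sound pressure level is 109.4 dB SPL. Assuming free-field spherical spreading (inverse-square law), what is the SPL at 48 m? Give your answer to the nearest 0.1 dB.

Inverse-square spreading gives ΔL = −20·log₁₀(d₂/d₁).
ΔL = −20·log₁₀(48/2.8) = -24.68 dB, so L₂ = 109.4 + (-24.68) = 84.7 dB SPL.

84.7 dB SPL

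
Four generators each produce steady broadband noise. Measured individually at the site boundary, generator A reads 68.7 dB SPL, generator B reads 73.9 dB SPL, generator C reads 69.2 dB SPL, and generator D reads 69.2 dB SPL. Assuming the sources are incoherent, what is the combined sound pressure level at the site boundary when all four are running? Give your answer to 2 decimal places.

76.87 dB SPL

Uncorrelated sources add in intensity (power), not in dB.
L_total = 10·log₁₀(10^(68.7/10) + 10^(73.9/10) + 10^(69.2/10) + 10^(69.2/10)) = 10·log₁₀(48600000) = 76.87 dB SPL.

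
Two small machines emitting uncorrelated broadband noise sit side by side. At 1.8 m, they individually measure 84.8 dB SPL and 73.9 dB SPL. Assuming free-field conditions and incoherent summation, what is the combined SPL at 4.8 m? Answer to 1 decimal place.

Combined at 1.8 m: 10·log₁₀(10^(84.8/10)+10^(73.9/10)) = 85.14 dB SPL.
Then apply −20·log₁₀(4.8/1.8) = -8.52 dB → 76.6 dB SPL.

76.6 dB SPL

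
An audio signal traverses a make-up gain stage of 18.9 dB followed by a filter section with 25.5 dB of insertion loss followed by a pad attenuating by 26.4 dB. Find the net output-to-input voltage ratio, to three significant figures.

Net gain = 18.9 + (−25.5) + (−26.4) = -33.0 dB.
Voltage ratio = 10^(-33.0/20) = 0.0224.

0.0224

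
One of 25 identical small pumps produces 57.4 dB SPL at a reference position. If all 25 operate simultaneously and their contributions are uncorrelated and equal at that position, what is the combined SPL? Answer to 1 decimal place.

25 equal incoherent sources raise the level by 10·log₁₀(25) = 13.98 dB.
L_total = 57.4 + 13.98 = 71.4 dB SPL.

71.4 dB SPL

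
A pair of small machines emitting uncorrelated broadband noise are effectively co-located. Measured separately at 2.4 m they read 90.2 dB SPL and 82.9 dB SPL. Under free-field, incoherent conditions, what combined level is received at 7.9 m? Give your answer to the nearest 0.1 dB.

80.6 dB SPL

Combined at 2.4 m: 10·log₁₀(10^(90.2/10)+10^(82.9/10)) = 90.94 dB SPL.
Then apply −20·log₁₀(7.9/2.4) = -10.35 dB → 80.6 dB SPL.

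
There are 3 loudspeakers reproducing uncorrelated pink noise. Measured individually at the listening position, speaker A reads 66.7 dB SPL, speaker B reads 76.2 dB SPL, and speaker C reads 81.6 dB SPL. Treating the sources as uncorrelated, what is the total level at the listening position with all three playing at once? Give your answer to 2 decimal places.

Incoherent sources sum as intensities:
L_total = 10·log₁₀(10^(66.7/10) + 10^(76.2/10) + 10^(81.6/10)) = 10·log₁₀(190900000) = 82.81 dB SPL.

82.81 dB SPL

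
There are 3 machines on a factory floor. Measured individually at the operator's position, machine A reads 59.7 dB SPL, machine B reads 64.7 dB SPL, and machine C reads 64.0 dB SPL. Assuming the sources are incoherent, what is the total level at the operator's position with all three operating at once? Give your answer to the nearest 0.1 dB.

Uncorrelated sources add in intensity (power), not in dB.
L_total = 10·log₁₀(10^(59.7/10) + 10^(64.7/10) + 10^(64.0/10)) = 10·log₁₀(6396000) = 68.1 dB SPL.

68.1 dB SPL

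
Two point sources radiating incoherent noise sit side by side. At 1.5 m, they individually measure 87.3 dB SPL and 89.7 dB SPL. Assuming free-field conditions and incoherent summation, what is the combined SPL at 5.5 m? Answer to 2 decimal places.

Combined at 1.5 m: 10·log₁₀(10^(87.3/10)+10^(89.7/10)) = 91.674 dB SPL.
Then apply −20·log₁₀(5.5/1.5) = -11.285 dB → 80.39 dB SPL.

80.39 dB SPL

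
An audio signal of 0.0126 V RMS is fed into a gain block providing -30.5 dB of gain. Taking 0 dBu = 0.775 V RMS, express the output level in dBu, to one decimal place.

Input level: 20·log₁₀(0.0126/0.775) = -35.78 dBu.
Output: -35.78 − 30.5 = -66.3 dBu.

-66.3 dBu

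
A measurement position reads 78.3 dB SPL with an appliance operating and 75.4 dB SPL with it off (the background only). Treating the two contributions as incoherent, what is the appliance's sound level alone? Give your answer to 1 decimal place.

Remove the background by subtracting linear intensities:
L_src = 10·log₁₀(10^(78.3/10) − 10^(75.4/10)) = 10·log₁₀(32930000) = 75.2 dB SPL.

75.2 dB SPL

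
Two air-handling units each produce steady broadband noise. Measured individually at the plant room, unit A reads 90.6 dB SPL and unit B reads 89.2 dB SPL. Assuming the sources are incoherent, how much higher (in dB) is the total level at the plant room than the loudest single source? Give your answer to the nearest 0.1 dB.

Uncorrelated sources add in intensity (power), not in dB.
L_total = 10·log₁₀(10^(90.6/10) + 10^(89.2/10)) = 92.97 dB SPL.
Excess over the loudest (90.6 dB): 92.97 − 90.6 = 2.4 dB.

2.4 dB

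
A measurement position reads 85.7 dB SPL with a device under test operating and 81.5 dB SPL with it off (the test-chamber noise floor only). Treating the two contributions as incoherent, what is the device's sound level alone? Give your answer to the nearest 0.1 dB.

Subtract intensities: L_src = 10·log₁₀(10^(L_total/10) − 10^(L_bg/10)).
L_src = 10·log₁₀(10^(85.7/10) − 10^(81.5/10)) = 10·log₁₀(230300000) = 83.6 dB SPL.

83.6 dB SPL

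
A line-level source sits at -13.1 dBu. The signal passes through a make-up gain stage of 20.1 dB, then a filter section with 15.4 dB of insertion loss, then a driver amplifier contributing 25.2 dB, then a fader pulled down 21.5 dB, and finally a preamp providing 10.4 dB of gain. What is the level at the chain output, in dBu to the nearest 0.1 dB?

+5.7 dBu

In dB, series stages simply add:
-13.1 + 20.1 − 15.4 + 25.2 − 21.5 + 10.4 = +5.7 dBu.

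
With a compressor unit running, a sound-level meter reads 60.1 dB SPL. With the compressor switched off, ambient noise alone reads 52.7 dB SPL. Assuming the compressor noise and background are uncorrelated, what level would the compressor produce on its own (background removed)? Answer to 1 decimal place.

Subtract intensities: L_src = 10·log₁₀(10^(L_total/10) − 10^(L_bg/10)).
L_src = 10·log₁₀(10^(60.1/10) − 10^(52.7/10)) = 10·log₁₀(837100) = 59.2 dB SPL.

59.2 dB SPL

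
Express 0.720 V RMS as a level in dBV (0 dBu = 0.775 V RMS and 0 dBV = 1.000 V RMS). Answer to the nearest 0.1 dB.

-2.9 dBV

dBV = 20·log₁₀(V / 1.000 V).
20·log₁₀(0.720/1.000) = -2.9 dBV.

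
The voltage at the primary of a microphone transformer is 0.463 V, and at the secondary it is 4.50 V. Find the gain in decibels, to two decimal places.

19.75 dB

Voltage is an amplitude quantity, so gain = 20·log₁₀(V_out/V_in).
20·log₁₀(4.50/0.463) = 20·log₁₀(9.719) = 19.75 dB.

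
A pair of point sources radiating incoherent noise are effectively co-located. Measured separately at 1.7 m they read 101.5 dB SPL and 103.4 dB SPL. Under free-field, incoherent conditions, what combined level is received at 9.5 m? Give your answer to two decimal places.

90.62 dB SPL

Combined at 1.7 m: 10·log₁₀(10^(101.5/10)+10^(103.4/10)) = 105.563 dB SPL.
Then apply −20·log₁₀(9.5/1.7) = -14.945 dB → 90.62 dB SPL.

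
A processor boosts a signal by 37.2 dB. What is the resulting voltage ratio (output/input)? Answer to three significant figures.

72.4

Voltage ratio = 10^(dB/20).
10^(37.2/20) = 10^(1.860) = 72.4.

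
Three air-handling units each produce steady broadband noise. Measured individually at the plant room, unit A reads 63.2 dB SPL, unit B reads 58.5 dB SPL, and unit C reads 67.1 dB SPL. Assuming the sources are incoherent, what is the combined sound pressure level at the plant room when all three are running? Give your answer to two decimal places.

68.99 dB SPL

Uncorrelated sources add in intensity (power), not in dB.
L_total = 10·log₁₀(10^(63.2/10) + 10^(58.5/10) + 10^(67.1/10)) = 10·log₁₀(7926000) = 68.99 dB SPL.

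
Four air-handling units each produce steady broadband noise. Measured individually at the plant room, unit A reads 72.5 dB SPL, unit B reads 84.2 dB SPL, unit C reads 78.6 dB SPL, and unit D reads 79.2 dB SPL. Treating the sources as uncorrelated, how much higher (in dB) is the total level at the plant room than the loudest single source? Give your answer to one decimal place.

Add the sources as powers (linear), then convert back to dB:
L_total = 10·log₁₀(10^(72.5/10) + 10^(84.2/10) + 10^(78.6/10) + 10^(79.2/10)) = 86.40 dB SPL.
Excess over the loudest (84.2 dB): 86.40 − 84.2 = 2.2 dB.

2.2 dB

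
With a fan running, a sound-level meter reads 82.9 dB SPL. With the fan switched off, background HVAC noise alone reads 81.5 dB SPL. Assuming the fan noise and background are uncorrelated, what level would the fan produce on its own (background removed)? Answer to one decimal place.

Subtract intensities: L_src = 10·log₁₀(10^(L_total/10) − 10^(L_bg/10)).
L_src = 10·log₁₀(10^(82.9/10) − 10^(81.5/10)) = 10·log₁₀(53730000) = 77.3 dB SPL.

77.3 dB SPL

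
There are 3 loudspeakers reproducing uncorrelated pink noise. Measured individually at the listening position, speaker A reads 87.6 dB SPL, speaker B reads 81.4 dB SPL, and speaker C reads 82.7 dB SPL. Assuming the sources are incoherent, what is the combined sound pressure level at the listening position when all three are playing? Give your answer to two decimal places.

Incoherent sources sum as intensities:
L_total = 10·log₁₀(10^(87.6/10) + 10^(81.4/10) + 10^(82.7/10)) = 10·log₁₀(899700000) = 89.54 dB SPL.

89.54 dB SPL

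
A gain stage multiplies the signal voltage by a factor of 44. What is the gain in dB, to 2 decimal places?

Voltage is an amplitude quantity, so gain = 20·log₁₀(V_out/V_in).
20·log₁₀(44) = 32.87 dB.

32.87 dB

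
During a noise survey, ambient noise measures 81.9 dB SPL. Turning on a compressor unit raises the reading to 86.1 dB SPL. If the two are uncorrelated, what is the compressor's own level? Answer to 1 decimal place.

Subtract intensities: L_src = 10·log₁₀(10^(L_total/10) − 10^(L_bg/10)).
L_src = 10·log₁₀(10^(86.1/10) − 10^(81.9/10)) = 10·log₁₀(252500000) = 84.0 dB SPL.

84.0 dB SPL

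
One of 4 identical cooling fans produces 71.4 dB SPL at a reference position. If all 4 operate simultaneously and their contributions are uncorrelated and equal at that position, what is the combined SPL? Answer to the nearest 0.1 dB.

4 equal incoherent sources raise the level by 10·log₁₀(4) = 6.02 dB.
L_total = 71.4 + 6.02 = 77.4 dB SPL.

77.4 dB SPL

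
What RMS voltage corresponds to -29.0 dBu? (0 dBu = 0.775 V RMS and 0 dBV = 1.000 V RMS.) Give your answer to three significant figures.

0.0275 V

V = 0.775 V × 10^(-29.0/20).
= 0.775 × 0.03548 = 0.0275 V.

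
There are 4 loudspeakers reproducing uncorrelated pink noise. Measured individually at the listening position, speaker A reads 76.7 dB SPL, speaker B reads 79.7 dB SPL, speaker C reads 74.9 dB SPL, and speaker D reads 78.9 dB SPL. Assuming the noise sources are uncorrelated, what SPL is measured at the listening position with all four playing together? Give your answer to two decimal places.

Incoherent sources sum as intensities:
L_total = 10·log₁₀(10^(76.7/10) + 10^(79.7/10) + 10^(74.9/10) + 10^(78.9/10)) = 10·log₁₀(248600000) = 83.96 dB SPL.

83.96 dB SPL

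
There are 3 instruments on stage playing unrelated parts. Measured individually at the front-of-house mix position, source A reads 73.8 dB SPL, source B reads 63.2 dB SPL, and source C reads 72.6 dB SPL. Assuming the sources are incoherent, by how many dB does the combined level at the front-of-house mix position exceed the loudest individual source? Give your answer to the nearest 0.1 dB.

Incoherent sources sum as intensities:
L_total = 10·log₁₀(10^(73.8/10) + 10^(63.2/10) + 10^(72.6/10)) = 76.46 dB SPL.
Excess over the loudest (73.8 dB): 76.46 − 73.8 = 2.7 dB.

2.7 dB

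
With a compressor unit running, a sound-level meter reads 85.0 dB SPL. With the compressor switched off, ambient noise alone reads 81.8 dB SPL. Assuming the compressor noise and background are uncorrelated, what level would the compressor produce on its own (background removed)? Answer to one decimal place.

82.2 dB SPL

Remove the background by subtracting linear intensities:
L_src = 10·log₁₀(10^(85.0/10) − 10^(81.8/10)) = 10·log₁₀(164900000) = 82.2 dB SPL.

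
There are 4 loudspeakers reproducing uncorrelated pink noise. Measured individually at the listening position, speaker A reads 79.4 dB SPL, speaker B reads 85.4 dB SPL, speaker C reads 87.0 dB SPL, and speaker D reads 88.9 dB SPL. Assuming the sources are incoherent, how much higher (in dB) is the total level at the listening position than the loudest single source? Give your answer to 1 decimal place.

3.4 dB

Add the sources as powers (linear), then convert back to dB:
L_total = 10·log₁₀(10^(79.4/10) + 10^(85.4/10) + 10^(87.0/10) + 10^(88.9/10)) = 92.33 dB SPL.
Excess over the loudest (88.9 dB): 92.33 − 88.9 = 3.4 dB.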